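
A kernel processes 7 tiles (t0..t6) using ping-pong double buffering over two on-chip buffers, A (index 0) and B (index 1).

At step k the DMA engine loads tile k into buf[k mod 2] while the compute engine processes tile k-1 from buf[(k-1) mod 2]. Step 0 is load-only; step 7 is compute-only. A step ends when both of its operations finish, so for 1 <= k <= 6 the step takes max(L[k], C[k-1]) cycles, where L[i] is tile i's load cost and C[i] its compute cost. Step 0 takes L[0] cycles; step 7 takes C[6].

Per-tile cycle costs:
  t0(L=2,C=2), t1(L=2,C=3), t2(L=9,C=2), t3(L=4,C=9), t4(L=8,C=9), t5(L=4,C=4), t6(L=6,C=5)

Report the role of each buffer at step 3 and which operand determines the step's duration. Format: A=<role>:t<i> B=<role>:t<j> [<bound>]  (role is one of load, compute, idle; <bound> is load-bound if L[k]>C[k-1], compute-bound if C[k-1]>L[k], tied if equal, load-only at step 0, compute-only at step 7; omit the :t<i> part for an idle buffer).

  0. 2=2c; end=2; A:t0 B:-
  1. max(2,2)=2c; end=4; A:t0 B:t1
  2. max(9,3)=9c; end=13; A:t2 B:t1
  3. max(4,2)=4c; end=17; A:t2 B:t3
  4. max(8,9)=9c; end=26; A:t4 B:t3
  5. max(4,9)=9c; end=35; A:t4 B:t5
  6. max(6,4)=6c; end=41; A:t6 B:t5
  7. 5=5c; end=46; A:t6 B:t5

step 3: A=compute:t2 B=load:t3 [load-bound]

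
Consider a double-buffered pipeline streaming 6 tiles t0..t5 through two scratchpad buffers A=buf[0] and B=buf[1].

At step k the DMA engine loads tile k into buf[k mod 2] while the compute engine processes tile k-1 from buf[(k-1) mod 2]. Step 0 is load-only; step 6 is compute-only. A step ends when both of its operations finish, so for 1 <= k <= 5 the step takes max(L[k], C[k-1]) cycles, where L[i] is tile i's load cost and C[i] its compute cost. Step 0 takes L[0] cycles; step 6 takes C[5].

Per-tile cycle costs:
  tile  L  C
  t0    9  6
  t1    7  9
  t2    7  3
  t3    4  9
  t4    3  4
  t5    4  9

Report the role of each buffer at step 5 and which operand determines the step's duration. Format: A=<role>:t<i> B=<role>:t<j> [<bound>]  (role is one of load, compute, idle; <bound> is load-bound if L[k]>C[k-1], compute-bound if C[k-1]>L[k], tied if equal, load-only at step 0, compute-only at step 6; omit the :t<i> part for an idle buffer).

[0] DMA t0→A (9c) ∥ CU idle ⇒ 9c, clock 9
[1] DMA t1→B (7c) ∥ CU A:t0 (6c) ⇒ 7c, clock 16
[2] DMA t2→A (7c) ∥ CU B:t1 (9c) ⇒ 9c, clock 25
[3] DMA t3→B (4c) ∥ CU A:t2 (3c) ⇒ 4c, clock 29
[4] DMA t4→A (3c) ∥ CU B:t3 (9c) ⇒ 9c, clock 38
[5] DMA t5→B (4c) ∥ CU A:t4 (4c) ⇒ 4c, clock 42
[6] DMA idle ∥ CU B:t5 (9c) ⇒ 9c, clock 51

step 5: A=compute:t4 B=load:t5 [tied]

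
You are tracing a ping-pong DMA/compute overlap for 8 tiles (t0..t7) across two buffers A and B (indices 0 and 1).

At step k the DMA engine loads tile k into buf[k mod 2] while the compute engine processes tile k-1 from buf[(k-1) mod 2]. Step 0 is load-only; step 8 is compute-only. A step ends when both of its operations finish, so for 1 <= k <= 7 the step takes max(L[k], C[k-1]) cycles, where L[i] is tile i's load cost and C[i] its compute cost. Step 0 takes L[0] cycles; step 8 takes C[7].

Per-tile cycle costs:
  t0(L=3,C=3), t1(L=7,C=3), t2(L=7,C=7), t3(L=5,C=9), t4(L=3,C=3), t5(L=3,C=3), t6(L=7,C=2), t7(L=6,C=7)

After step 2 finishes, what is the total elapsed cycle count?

k=0 load=t0/3c comp=- wait=3 total=3
k=1 load=t1/7c comp=t0/3c wait=7 total=10
k=2 load=t2/7c comp=t1/3c wait=7 total=17
k=3 load=t3/5c comp=t2/7c wait=7 total=24
k=4 load=t4/3c comp=t3/9c wait=9 total=33
k=5 load=t5/3c comp=t4/3c wait=3 total=36
k=6 load=t6/7c comp=t5/3c wait=7 total=43
k=7 load=t7/6c comp=t6/2c wait=6 total=49
k=8 load=- comp=t7/7c wait=7 total=56

end_cycle[2] = 17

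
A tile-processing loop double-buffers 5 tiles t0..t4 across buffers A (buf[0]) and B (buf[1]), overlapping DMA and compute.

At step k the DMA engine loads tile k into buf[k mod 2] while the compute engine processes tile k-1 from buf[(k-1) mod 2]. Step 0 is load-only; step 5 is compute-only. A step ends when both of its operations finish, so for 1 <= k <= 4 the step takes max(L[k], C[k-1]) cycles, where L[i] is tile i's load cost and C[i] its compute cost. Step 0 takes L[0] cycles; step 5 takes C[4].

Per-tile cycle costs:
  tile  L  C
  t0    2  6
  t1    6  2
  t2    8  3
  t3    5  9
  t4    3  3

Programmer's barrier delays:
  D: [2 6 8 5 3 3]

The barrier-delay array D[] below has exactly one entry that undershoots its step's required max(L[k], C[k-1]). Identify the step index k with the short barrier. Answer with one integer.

step 0: need L[0]=2 = 2; D[0]=2 ok
step 1: need max(L[1]=6,C[0]=6) = 6; D[1]=6 ok
step 2: need max(L[2]=8,C[1]=2) = 8; D[2]=8 ok
step 3: need max(L[3]=5,C[2]=3) = 5; D[3]=5 ok
step 4: need max(L[4]=3,C[3]=9) = 9; D[4]=3 SHORT
step 5: need C[4]=3 = 3; D[5]=3 ok

hazard at step 4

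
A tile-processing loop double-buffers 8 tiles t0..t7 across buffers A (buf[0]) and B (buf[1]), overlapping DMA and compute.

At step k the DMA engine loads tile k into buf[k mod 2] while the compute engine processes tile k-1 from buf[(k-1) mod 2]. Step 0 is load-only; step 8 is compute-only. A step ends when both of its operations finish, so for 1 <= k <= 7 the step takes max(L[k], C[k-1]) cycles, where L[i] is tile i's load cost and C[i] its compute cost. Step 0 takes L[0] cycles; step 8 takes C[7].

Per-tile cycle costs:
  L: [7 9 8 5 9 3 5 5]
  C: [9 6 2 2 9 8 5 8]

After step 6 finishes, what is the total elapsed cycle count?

[0] DMA t0→A (7c) ∥ CU idle ⇒ 7c, clock 7
[1] DMA t1→B (9c) ∥ CU A:t0 (9c) ⇒ 9c, clock 16
[2] DMA t2→A (8c) ∥ CU B:t1 (6c) ⇒ 8c, clock 24
[3] DMA t3→B (5c) ∥ CU A:t2 (2c) ⇒ 5c, clock 29
[4] DMA t4→A (9c) ∥ CU B:t3 (2c) ⇒ 9c, clock 38
[5] DMA t5→B (3c) ∥ CU A:t4 (9c) ⇒ 9c, clock 47
[6] DMA t6→A (5c) ∥ CU B:t5 (8c) ⇒ 8c, clock 55
[7] DMA t7→B (5c) ∥ CU A:t6 (5c) ⇒ 5c, clock 60
[8] DMA idle ∥ CU B:t7 (8c) ⇒ 8c, clock 68

end_cycle[6] = 55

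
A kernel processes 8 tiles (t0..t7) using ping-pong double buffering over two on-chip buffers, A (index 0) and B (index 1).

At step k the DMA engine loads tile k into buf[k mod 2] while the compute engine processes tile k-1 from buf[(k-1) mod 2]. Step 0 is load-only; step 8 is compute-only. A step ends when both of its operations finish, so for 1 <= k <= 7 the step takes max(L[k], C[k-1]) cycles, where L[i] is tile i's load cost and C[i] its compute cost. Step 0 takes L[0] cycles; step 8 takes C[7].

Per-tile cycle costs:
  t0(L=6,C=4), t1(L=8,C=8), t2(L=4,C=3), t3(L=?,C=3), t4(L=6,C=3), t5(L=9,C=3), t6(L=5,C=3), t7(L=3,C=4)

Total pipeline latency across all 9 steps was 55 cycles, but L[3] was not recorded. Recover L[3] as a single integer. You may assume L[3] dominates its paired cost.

step 0 = dur = L[0]=6 = 6
step 1 = dur = max(L[1]=8, C[0]=4) = 8
step 2 = dur = max(L[2]=4, C[1]=8) = 8
step 3 = dur = max(L[3]=?, C[2]=3) = L[3]  (unknown; binding)
step 4 = dur = max(L[4]=6, C[3]=3) = 6
step 5 = dur = max(L[5]=9, C[4]=3) = 9
step 6 = dur = max(L[6]=5, C[5]=3) = 5
step 7 = dur = max(L[7]=3, C[6]=3) = 3
step 8 = dur = C[7]=4 = 4
sum of known step durations = 49
dur[3] = total - known = 55 - 49 = 6
L[3] is the binding max in step 3, so L[3] = dur[3] = 6

L[3] = 6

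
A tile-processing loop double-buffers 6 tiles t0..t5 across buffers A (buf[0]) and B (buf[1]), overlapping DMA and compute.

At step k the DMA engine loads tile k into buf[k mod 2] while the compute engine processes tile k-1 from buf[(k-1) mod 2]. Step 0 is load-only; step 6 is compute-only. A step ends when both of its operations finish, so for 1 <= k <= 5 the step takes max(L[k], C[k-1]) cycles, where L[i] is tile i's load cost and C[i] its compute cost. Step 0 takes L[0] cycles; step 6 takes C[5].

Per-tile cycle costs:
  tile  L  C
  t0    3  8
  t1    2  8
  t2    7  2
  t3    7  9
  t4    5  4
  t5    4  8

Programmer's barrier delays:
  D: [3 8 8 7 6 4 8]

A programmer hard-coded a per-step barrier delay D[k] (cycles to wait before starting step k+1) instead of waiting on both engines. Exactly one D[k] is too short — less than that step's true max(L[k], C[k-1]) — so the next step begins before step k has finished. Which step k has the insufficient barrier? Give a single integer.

hazard at step 4

step 0: need L[0]=3 = 3; D[0]=3 ok
step 1: need max(L[1]=2,C[0]=8) = 8; D[1]=8 ok
step 2: need max(L[2]=7,C[1]=8) = 8; D[2]=8 ok
step 3: need max(L[3]=7,C[2]=2) = 7; D[3]=7 ok
step 4: need max(L[4]=5,C[3]=9) = 9; D[4]=6 SHORT
step 5: need max(L[5]=4,C[4]=4) = 4; D[5]=4 ok
step 6: need C[5]=8 = 8; D[6]=8 ok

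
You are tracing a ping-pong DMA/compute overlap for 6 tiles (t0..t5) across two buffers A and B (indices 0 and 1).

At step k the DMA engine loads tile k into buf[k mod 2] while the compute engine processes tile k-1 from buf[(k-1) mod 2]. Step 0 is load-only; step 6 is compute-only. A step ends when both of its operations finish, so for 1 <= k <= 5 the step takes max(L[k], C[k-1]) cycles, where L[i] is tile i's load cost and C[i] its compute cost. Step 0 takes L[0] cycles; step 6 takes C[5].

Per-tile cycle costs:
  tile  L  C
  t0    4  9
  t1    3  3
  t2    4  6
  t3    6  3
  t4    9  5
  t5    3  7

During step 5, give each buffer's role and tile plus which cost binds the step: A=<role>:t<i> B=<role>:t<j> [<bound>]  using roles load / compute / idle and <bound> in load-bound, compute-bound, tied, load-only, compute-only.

step 5: A=compute:t4 B=load:t5 [compute-bound]

k=0 load=t0/4c comp=- wait=4 total=4
k=1 load=t1/3c comp=t0/9c wait=9 total=13
k=2 load=t2/4c comp=t1/3c wait=4 total=17
k=3 load=t3/6c comp=t2/6c wait=6 total=23
k=4 load=t4/9c comp=t3/3c wait=9 total=32
k=5 load=t5/3c comp=t4/5c wait=5 total=37
k=6 load=- comp=t5/7c wait=7 total=44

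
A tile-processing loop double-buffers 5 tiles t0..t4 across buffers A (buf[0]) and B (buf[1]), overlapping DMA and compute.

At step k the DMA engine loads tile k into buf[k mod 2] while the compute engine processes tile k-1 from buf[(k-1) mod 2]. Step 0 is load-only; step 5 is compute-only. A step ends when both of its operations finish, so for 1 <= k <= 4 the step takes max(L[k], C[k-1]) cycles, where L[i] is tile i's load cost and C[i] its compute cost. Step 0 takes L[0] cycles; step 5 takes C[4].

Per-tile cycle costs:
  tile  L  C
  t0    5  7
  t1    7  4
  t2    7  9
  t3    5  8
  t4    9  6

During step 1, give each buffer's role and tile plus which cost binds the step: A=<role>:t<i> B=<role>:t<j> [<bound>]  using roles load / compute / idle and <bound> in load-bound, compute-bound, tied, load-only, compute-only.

[0] DMA t0→A (5c) ∥ CU idle ⇒ 5c, clock 5
[1] DMA t1→B (7c) ∥ CU A:t0 (7c) ⇒ 7c, clock 12
[2] DMA t2→A (7c) ∥ CU B:t1 (4c) ⇒ 7c, clock 19
[3] DMA t3→B (5c) ∥ CU A:t2 (9c) ⇒ 9c, clock 28
[4] DMA t4→A (9c) ∥ CU B:t3 (8c) ⇒ 9c, clock 37
[5] DMA idle ∥ CU A:t4 (6c) ⇒ 6c, clock 43

step 1: A=compute:t0 B=load:t1 [tied]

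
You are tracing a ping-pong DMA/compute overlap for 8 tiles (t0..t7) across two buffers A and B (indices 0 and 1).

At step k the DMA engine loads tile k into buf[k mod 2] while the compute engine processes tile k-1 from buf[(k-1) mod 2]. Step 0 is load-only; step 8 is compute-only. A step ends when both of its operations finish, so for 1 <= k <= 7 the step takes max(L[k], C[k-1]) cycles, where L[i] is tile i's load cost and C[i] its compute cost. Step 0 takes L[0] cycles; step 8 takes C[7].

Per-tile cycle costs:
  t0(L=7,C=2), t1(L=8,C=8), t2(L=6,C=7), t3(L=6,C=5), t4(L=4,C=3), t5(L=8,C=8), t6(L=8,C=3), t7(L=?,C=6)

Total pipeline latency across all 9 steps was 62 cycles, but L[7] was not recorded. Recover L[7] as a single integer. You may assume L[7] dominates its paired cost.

L[7] = 5

step 0 | dur = L[0]=7 = 7
step 1 | dur = max(L[1]=8, C[0]=2) = 8
step 2 | dur = max(L[2]=6, C[1]=8) = 8
step 3 | dur = max(L[3]=6, C[2]=7) = 7
step 4 | dur = max(L[4]=4, C[3]=5) = 5
step 5 | dur = max(L[5]=8, C[4]=3) = 8
step 6 | dur = max(L[6]=8, C[5]=8) = 8
step 7 | dur = max(L[7]=?, C[6]=3) = L[7]  (unknown; binding)
step 8 | dur = C[7]=6 = 6
sum of known step durations = 57
dur[7] = total - known = 62 - 57 = 5
L[7] is the binding max in step 7, so L[7] = dur[7] = 5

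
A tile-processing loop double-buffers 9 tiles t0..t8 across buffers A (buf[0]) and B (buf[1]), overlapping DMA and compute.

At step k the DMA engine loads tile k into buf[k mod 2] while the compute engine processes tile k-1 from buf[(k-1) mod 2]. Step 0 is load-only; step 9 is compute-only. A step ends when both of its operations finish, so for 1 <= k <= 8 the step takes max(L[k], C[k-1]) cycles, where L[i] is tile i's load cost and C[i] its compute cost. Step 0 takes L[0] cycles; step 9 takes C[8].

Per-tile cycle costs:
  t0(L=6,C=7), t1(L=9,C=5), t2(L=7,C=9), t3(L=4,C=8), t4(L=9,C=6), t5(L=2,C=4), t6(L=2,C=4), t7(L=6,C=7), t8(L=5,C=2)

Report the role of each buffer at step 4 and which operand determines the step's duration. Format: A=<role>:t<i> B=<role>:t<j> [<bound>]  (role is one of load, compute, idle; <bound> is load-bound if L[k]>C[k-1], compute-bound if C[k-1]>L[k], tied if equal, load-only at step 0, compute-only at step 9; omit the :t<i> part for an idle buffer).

[0] DMA t0→A (6c) ∥ CU idle ⇒ 6c, clock 6
[1] DMA t1→B (9c) ∥ CU A:t0 (7c) ⇒ 9c, clock 15
[2] DMA t2→A (7c) ∥ CU B:t1 (5c) ⇒ 7c, clock 22
[3] DMA t3→B (4c) ∥ CU A:t2 (9c) ⇒ 9c, clock 31
[4] DMA t4→A (9c) ∥ CU B:t3 (8c) ⇒ 9c, clock 40
[5] DMA t5→B (2c) ∥ CU A:t4 (6c) ⇒ 6c, clock 46
[6] DMA t6→A (2c) ∥ CU B:t5 (4c) ⇒ 4c, clock 50
[7] DMA t7→B (6c) ∥ CU A:t6 (4c) ⇒ 6c, clock 56
[8] DMA t8→A (5c) ∥ CU B:t7 (7c) ⇒ 7c, clock 63
[9] DMA idle ∥ CU A:t8 (2c) ⇒ 2c, clock 65

step 4: A=load:t4 B=compute:t3 [load-bound]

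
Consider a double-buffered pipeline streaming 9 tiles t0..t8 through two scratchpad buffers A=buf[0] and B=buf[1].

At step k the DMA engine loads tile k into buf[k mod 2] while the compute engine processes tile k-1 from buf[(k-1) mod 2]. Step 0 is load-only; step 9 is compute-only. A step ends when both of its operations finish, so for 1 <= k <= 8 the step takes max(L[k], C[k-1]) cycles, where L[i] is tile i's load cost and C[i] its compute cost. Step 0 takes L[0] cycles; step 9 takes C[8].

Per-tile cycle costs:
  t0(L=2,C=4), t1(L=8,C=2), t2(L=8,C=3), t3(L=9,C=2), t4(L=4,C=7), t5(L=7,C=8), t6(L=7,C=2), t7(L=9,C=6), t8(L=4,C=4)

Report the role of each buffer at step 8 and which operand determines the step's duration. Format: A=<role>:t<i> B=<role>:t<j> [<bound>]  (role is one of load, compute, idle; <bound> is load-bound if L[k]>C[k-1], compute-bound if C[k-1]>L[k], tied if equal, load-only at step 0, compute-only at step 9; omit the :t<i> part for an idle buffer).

[0] DMA t0→A (2c) ∥ CU idle ⇒ 2c, clock 2
[1] DMA t1→B (8c) ∥ CU A:t0 (4c) ⇒ 8c, clock 10
[2] DMA t2→A (8c) ∥ CU B:t1 (2c) ⇒ 8c, clock 18
[3] DMA t3→B (9c) ∥ CU A:t2 (3c) ⇒ 9c, clock 27
[4] DMA t4→A (4c) ∥ CU B:t3 (2c) ⇒ 4c, clock 31
[5] DMA t5→B (7c) ∥ CU A:t4 (7c) ⇒ 7c, clock 38
[6] DMA t6→A (7c) ∥ CU B:t5 (8c) ⇒ 8c, clock 46
[7] DMA t7→B (9c) ∥ CU A:t6 (2c) ⇒ 9c, clock 55
[8] DMA t8→A (4c) ∥ CU B:t7 (6c) ⇒ 6c, clock 61
[9] DMA idle ∥ CU A:t8 (4c) ⇒ 4c, clock 65

step 8: A=load:t8 B=compute:t7 [compute-bound]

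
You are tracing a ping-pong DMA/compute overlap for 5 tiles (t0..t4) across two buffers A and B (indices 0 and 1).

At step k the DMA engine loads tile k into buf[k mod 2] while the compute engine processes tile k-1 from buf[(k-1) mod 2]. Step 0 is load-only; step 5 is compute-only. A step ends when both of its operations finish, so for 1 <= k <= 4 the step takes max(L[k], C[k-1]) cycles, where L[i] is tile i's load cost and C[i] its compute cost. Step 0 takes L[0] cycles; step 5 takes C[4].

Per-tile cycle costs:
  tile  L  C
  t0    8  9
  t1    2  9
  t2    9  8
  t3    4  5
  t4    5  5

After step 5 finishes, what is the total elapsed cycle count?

end_cycle[5] = 44

k=0 load=t0/8c comp=- wait=8 total=8
k=1 load=t1/2c comp=t0/9c wait=9 total=17
k=2 load=t2/9c comp=t1/9c wait=9 total=26
k=3 load=t3/4c comp=t2/8c wait=8 total=34
k=4 load=t4/5c comp=t3/5c wait=5 total=39
k=5 load=- comp=t4/5c wait=5 total=44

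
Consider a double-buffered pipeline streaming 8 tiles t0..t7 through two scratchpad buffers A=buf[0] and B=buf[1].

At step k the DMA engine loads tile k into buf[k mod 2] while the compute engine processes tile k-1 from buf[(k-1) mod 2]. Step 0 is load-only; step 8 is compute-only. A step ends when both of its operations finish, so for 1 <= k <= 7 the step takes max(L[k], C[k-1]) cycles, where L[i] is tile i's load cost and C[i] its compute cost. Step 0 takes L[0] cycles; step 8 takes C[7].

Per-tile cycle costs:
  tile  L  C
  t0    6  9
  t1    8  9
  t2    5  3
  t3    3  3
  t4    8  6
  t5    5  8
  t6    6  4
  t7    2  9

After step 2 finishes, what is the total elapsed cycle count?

end_cycle[2] = 24

k=0 load=t0/6c comp=- wait=6 total=6
k=1 load=t1/8c comp=t0/9c wait=9 total=15
k=2 load=t2/5c comp=t1/9c wait=9 total=24
k=3 load=t3/3c comp=t2/3c wait=3 total=27
k=4 load=t4/8c comp=t3/3c wait=8 total=35
k=5 load=t5/5c comp=t4/6c wait=6 total=41
k=6 load=t6/6c comp=t5/8c wait=8 total=49
k=7 load=t7/2c comp=t6/4c wait=4 total=53
k=8 load=- comp=t7/9c wait=9 total=62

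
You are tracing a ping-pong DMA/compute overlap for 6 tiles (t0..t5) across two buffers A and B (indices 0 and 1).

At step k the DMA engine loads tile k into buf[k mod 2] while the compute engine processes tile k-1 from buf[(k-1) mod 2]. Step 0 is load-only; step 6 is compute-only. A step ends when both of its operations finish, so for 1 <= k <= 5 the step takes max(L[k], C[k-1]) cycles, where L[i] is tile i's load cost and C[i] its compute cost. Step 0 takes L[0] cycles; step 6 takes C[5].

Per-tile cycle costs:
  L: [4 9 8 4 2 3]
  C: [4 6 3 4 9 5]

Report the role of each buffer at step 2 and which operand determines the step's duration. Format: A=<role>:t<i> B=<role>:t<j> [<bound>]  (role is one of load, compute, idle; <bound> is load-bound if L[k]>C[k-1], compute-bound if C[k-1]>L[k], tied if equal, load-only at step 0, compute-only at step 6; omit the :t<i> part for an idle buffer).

  0. 4=4c; end=4; A:t0 B:-
  1. max(9,4)=9c; end=13; A:t0 B:t1
  2. max(8,6)=8c; end=21; A:t2 B:t1
  3. max(4,3)=4c; end=25; A:t2 B:t3
  4. max(2,4)=4c; end=29; A:t4 B:t3
  5. max(3,9)=9c; end=38; A:t4 B:t5
  6. 5=5c; end=43; A:t4 B:t5

step 2: A=load:t2 B=compute:t1 [load-bound]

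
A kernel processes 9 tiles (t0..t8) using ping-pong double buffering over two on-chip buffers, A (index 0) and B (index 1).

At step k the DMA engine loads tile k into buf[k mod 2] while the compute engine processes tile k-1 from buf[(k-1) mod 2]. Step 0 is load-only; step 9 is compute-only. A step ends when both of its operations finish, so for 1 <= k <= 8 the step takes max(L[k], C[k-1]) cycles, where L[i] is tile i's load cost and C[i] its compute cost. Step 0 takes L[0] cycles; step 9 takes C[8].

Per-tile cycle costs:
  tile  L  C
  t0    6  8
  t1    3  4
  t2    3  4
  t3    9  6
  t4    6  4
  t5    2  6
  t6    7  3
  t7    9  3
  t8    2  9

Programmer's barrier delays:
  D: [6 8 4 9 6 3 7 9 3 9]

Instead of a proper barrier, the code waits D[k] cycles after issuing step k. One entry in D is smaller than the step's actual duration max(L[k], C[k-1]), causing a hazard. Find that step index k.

step 0: need L[0]=6 = 6; D[0]=6 ok
step 1: need max(L[1]=3,C[0]=8) = 8; D[1]=8 ok
step 2: need max(L[2]=3,C[1]=4) = 4; D[2]=4 ok
step 3: need max(L[3]=9,C[2]=4) = 9; D[3]=9 ok
step 4: need max(L[4]=6,C[3]=6) = 6; D[4]=6 ok
step 5: need max(L[5]=2,C[4]=4) = 4; D[5]=3 SHORT
step 6: need max(L[6]=7,C[5]=6) = 7; D[6]=7 ok
step 7: need max(L[7]=9,C[6]=3) = 9; D[7]=9 ok
step 8: need max(L[8]=2,C[7]=3) = 3; D[8]=3 ok
step 9: need C[8]=9 = 9; D[9]=9 ok

hazard at step 5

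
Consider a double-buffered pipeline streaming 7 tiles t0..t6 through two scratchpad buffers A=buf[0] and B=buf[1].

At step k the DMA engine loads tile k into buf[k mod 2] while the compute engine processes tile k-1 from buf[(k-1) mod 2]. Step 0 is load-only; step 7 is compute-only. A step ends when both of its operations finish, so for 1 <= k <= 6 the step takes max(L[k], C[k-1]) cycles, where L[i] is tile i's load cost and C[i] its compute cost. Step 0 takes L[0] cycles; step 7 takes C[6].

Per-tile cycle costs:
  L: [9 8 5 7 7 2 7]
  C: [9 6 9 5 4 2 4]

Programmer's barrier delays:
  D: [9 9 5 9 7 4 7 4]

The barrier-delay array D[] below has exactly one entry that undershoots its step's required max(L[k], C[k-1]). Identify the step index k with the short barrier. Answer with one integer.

k=0 barrier L[0]=9→9c, D[0]=9 ok
k=1 barrier max(L[1]=8,C[0]=9)→9c, D[1]=9 ok
k=2 barrier max(L[2]=5,C[1]=6)→6c, D[2]=5 SHORT
k=3 barrier max(L[3]=7,C[2]=9)→9c, D[3]=9 ok
k=4 barrier max(L[4]=7,C[3]=5)→7c, D[4]=7 ok
k=5 barrier max(L[5]=2,C[4]=4)→4c, D[5]=4 ok
k=6 barrier max(L[6]=7,C[5]=2)→7c, D[6]=7 ok
k=7 barrier C[6]=4→4c, D[7]=4 ok

hazard at step 2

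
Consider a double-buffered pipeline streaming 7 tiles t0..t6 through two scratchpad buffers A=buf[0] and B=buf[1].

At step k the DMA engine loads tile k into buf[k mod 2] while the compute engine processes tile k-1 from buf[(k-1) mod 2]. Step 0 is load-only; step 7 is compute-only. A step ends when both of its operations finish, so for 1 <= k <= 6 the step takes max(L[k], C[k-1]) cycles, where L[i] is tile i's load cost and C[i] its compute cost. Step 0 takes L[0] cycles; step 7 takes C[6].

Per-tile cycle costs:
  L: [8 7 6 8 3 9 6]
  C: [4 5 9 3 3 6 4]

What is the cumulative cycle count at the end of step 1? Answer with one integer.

step 0: L[0]=8 → dur=8, Σ=8 | A=load:t0 B=idle [load-only]
step 1: L[1]=7 C[0]=4 → dur=7, Σ=15 | A=compute:t0 B=load:t1 [load-bound]
step 2: L[2]=6 C[1]=5 → dur=6, Σ=21 | A=load:t2 B=compute:t1 [load-bound]
step 3: L[3]=8 C[2]=9 → dur=9, Σ=30 | A=compute:t2 B=load:t3 [compute-bound]
step 4: L[4]=3 C[3]=3 → dur=3, Σ=33 | A=load:t4 B=compute:t3 [tied]
step 5: L[5]=9 C[4]=3 → dur=9, Σ=42 | A=compute:t4 B=load:t5 [load-bound]
step 6: L[6]=6 C[5]=6 → dur=6, Σ=48 | A=load:t6 B=compute:t5 [tied]
step 7: C[6]=4 → dur=4, Σ=52 | A=compute:t6 B=idle [compute-only]

end_cycle[1] = 15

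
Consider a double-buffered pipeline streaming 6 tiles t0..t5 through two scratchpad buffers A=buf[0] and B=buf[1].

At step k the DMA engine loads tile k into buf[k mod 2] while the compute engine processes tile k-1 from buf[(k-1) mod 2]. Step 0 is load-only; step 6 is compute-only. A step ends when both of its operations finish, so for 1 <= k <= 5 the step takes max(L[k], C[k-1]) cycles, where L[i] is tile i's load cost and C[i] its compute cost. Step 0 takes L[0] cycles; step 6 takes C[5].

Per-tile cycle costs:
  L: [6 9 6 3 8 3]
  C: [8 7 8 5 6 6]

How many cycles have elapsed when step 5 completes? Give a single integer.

end_cycle[5] = 44

  0. 6=6c; end=6; A:t0 B:-
  1. max(9,8)=9c; end=15; A:t0 B:t1
  2. max(6,7)=7c; end=22; A:t2 B:t1
  3. max(3,8)=8c; end=30; A:t2 B:t3
  4. max(8,5)=8c; end=38; A:t4 B:t3
  5. max(3,6)=6c; end=44; A:t4 B:t5
  6. 6=6c; end=50; A:t4 B:t5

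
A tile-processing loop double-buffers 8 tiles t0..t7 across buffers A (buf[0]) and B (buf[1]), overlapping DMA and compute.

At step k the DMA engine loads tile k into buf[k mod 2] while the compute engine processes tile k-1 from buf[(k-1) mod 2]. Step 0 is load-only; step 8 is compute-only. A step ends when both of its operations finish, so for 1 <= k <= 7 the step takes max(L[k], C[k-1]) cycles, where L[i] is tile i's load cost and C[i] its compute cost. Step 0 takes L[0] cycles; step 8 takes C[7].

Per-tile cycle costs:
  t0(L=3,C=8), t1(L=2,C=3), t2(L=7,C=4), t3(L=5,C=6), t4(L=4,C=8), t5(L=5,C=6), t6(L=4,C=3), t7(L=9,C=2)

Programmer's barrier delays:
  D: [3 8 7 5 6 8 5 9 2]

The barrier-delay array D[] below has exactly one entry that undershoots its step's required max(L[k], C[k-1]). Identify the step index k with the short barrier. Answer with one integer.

[0] required=L[0]=3=3 vs D=3 ok
[1] required=max(L[1]=2,C[0]=8)=8 vs D=8 ok
[2] required=max(L[2]=7,C[1]=3)=7 vs D=7 ok
[3] required=max(L[3]=5,C[2]=4)=5 vs D=5 ok
[4] required=max(L[4]=4,C[3]=6)=6 vs D=6 ok
[5] required=max(L[5]=5,C[4]=8)=8 vs D=8 ok
[6] required=max(L[6]=4,C[5]=6)=6 vs D=5 SHORT
[7] required=max(L[7]=9,C[6]=3)=9 vs D=9 ok
[8] required=C[7]=2=2 vs D=2 ok

hazard at step 6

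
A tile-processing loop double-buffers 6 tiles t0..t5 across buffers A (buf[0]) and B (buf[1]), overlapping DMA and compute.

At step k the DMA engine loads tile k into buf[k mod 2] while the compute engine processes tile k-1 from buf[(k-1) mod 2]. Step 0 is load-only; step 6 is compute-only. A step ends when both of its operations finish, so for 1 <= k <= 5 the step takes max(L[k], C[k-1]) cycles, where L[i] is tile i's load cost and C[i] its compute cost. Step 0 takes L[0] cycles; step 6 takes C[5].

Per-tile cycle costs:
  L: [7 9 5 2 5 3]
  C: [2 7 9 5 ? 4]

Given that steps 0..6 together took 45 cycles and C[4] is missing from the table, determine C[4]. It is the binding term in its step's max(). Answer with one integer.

C[4] = 4

step 0 → dur = L[0]=7 = 7
step 1 → dur = max(L[1]=9, C[0]=2) = 9
step 2 → dur = max(L[2]=5, C[1]=7) = 7
step 3 → dur = max(L[3]=2, C[2]=9) = 9
step 4 → dur = max(L[4]=5, C[3]=5) = 5
step 5 → dur = max(L[5]=3, C[4]=?) = C[4]  (unknown; binding)
step 6 → dur = C[5]=4 = 4
sum of known step durations = 41
dur[5] = total - known = 45 - 41 = 4
C[4] is the binding max in step 5, so C[4] = dur[5] = 4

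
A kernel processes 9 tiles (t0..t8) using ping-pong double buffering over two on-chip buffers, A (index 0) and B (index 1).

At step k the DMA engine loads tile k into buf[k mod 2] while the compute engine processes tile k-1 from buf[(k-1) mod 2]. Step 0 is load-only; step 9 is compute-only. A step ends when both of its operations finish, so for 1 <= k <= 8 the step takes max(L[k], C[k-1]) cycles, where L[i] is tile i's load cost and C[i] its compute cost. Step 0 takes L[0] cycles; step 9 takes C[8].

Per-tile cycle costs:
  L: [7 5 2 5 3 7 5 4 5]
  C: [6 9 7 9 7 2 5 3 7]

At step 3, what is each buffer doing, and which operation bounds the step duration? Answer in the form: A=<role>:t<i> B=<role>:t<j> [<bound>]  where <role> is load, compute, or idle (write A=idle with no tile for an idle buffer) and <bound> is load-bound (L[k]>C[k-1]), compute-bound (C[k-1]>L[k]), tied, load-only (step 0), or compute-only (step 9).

[0] DMA t0→A (7c) ∥ CU idle ⇒ 7c, clock 7
[1] DMA t1→B (5c) ∥ CU A:t0 (6c) ⇒ 6c, clock 13
[2] DMA t2→A (2c) ∥ CU B:t1 (9c) ⇒ 9c, clock 22
[3] DMA t3→B (5c) ∥ CU A:t2 (7c) ⇒ 7c, clock 29
[4] DMA t4→A (3c) ∥ CU B:t3 (9c) ⇒ 9c, clock 38
[5] DMA t5→B (7c) ∥ CU A:t4 (7c) ⇒ 7c, clock 45
[6] DMA t6→A (5c) ∥ CU B:t5 (2c) ⇒ 5c, clock 50
[7] DMA t7→B (4c) ∥ CU A:t6 (5c) ⇒ 5c, clock 55
[8] DMA t8→A (5c) ∥ CU B:t7 (3c) ⇒ 5c, clock 60
[9] DMA idle ∥ CU A:t8 (7c) ⇒ 7c, clock 67

step 3: A=compute:t2 B=load:t3 [compute-bound]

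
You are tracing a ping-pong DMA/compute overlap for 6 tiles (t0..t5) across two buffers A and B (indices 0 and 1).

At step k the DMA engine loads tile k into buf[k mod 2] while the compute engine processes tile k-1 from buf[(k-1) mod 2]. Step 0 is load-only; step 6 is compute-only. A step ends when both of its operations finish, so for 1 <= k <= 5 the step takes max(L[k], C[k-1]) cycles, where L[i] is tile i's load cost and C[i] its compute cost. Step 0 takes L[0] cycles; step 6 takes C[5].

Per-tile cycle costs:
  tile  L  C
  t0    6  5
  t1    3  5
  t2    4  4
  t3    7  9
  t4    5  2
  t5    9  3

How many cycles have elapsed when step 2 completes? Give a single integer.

end_cycle[2] = 16

k=0 load=t0/6c comp=- wait=6 total=6
k=1 load=t1/3c comp=t0/5c wait=5 total=11
k=2 load=t2/4c comp=t1/5c wait=5 total=16
k=3 load=t3/7c comp=t2/4c wait=7 total=23
k=4 load=t4/5c comp=t3/9c wait=9 total=32
k=5 load=t5/9c comp=t4/2c wait=9 total=41
k=6 load=- comp=t5/3c wait=3 total=44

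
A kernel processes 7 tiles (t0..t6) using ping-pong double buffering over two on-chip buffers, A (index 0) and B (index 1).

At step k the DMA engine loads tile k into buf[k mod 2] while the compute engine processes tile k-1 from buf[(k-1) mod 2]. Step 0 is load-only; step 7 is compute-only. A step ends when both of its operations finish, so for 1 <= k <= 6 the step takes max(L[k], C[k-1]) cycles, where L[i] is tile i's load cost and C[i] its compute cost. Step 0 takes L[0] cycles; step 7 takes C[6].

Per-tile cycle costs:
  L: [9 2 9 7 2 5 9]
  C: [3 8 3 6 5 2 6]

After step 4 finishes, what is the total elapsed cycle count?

end_cycle[4] = 34

k=0 load=t0/9c comp=- wait=9 total=9
k=1 load=t1/2c comp=t0/3c wait=3 total=12
k=2 load=t2/9c comp=t1/8c wait=9 total=21
k=3 load=t3/7c comp=t2/3c wait=7 total=28
k=4 load=t4/2c comp=t3/6c wait=6 total=34
k=5 load=t5/5c comp=t4/5c wait=5 total=39
k=6 load=t6/9c comp=t5/2c wait=9 total=48
k=7 load=- comp=t6/6c wait=6 total=54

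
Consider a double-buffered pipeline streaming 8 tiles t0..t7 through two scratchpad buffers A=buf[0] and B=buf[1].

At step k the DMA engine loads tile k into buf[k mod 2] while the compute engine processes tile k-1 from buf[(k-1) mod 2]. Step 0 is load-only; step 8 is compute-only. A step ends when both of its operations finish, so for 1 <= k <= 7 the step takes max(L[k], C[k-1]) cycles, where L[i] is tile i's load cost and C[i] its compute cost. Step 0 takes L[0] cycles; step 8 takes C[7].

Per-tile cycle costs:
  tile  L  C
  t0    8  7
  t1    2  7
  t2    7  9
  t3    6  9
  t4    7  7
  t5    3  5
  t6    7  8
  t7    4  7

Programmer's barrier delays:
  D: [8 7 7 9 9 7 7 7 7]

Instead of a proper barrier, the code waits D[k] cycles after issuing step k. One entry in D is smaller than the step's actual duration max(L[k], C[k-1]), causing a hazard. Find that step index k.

k=0 barrier L[0]=8→8c, D[0]=8 ok
k=1 barrier max(L[1]=2,C[0]=7)→7c, D[1]=7 ok
k=2 barrier max(L[2]=7,C[1]=7)→7c, D[2]=7 ok
k=3 barrier max(L[3]=6,C[2]=9)→9c, D[3]=9 ok
k=4 barrier max(L[4]=7,C[3]=9)→9c, D[4]=9 ok
k=5 barrier max(L[5]=3,C[4]=7)→7c, D[5]=7 ok
k=6 barrier max(L[6]=7,C[5]=5)→7c, D[6]=7 ok
k=7 barrier max(L[7]=4,C[6]=8)→8c, D[7]=7 SHORT
k=8 barrier C[7]=7→7c, D[8]=7 ok

hazard at step 7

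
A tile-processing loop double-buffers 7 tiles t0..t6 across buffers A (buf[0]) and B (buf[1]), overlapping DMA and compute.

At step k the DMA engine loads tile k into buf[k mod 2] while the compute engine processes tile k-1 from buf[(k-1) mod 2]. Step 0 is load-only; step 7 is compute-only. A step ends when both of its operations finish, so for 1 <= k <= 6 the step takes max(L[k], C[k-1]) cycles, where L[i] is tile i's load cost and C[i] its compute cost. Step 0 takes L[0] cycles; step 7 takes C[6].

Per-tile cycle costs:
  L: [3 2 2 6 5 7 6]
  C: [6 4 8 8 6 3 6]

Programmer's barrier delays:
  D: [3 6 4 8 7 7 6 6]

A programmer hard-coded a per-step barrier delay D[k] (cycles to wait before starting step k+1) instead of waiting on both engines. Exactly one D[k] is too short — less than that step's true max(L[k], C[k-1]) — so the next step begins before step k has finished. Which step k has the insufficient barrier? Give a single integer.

hazard at step 4

step 0: need L[0]=3 = 3; D[0]=3 ok
step 1: need max(L[1]=2,C[0]=6) = 6; D[1]=6 ok
step 2: need max(L[2]=2,C[1]=4) = 4; D[2]=4 ok
step 3: need max(L[3]=6,C[2]=8) = 8; D[3]=8 ok
step 4: need max(L[4]=5,C[3]=8) = 8; D[4]=7 SHORT
step 5: need max(L[5]=7,C[4]=6) = 7; D[5]=7 ok
step 6: need max(L[6]=6,C[5]=3) = 6; D[6]=6 ok
step 7: need C[6]=6 = 6; D[7]=6 ok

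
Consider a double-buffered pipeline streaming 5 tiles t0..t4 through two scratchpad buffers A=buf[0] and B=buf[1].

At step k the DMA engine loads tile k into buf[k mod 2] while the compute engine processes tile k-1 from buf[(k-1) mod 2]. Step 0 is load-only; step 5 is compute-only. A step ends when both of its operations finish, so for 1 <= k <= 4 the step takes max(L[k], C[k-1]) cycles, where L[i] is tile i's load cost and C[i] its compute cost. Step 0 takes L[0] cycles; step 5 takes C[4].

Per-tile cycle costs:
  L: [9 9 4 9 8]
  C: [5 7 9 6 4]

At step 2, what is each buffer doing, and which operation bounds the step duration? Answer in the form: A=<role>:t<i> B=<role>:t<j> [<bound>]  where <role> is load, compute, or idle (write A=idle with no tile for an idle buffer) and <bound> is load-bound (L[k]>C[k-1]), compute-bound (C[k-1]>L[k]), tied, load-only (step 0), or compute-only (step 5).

step 2: A=load:t2 B=compute:t1 [compute-bound]

step 0: L[0]=9 → dur=9, Σ=9 | A=load:t0 B=idle [load-only]
step 1: L[1]=9 C[0]=5 → dur=9, Σ=18 | A=compute:t0 B=load:t1 [load-bound]
step 2: L[2]=4 C[1]=7 → dur=7, Σ=25 | A=load:t2 B=compute:t1 [compute-bound]
step 3: L[3]=9 C[2]=9 → dur=9, Σ=34 | A=compute:t2 B=load:t3 [tied]
step 4: L[4]=8 C[3]=6 → dur=8, Σ=42 | A=load:t4 B=compute:t3 [load-bound]
step 5: C[4]=4 → dur=4, Σ=46 | A=compute:t4 B=idle [compute-only]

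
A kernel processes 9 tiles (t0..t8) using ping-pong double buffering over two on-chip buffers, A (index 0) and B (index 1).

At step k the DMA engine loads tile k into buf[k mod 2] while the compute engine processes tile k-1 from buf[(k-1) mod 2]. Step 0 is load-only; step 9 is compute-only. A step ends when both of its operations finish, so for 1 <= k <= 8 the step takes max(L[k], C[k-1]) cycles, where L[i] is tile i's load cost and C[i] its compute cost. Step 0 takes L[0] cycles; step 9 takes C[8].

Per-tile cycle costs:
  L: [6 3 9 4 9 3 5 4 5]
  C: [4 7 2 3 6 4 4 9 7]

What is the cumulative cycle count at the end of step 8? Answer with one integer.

end_cycle[8] = 56

k=0 load=t0/6c comp=- wait=6 total=6
k=1 load=t1/3c comp=t0/4c wait=4 total=10
k=2 load=t2/9c comp=t1/7c wait=9 total=19
k=3 load=t3/4c comp=t2/2c wait=4 total=23
k=4 load=t4/9c comp=t3/3c wait=9 total=32
k=5 load=t5/3c comp=t4/6c wait=6 total=38
k=6 load=t6/5c comp=t5/4c wait=5 total=43
k=7 load=t7/4c comp=t6/4c wait=4 total=47
k=8 load=t8/5c comp=t7/9c wait=9 total=56
k=9 load=- comp=t8/7c wait=7 total=63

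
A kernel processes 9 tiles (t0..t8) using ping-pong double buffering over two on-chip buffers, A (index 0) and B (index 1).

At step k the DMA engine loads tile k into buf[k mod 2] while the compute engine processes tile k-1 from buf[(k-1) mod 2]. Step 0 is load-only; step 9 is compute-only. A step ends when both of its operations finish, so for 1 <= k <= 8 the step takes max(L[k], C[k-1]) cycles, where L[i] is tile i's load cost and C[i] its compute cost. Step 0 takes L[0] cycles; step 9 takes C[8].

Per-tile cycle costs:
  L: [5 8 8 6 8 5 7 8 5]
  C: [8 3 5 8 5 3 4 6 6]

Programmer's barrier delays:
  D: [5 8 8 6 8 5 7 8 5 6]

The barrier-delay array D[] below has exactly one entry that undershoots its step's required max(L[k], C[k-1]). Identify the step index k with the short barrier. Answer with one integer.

hazard at step 8

[0] required=L[0]=5=5 vs D=5 ok
[1] required=max(L[1]=8,C[0]=8)=8 vs D=8 ok
[2] required=max(L[2]=8,C[1]=3)=8 vs D=8 ok
[3] required=max(L[3]=6,C[2]=5)=6 vs D=6 ok
[4] required=max(L[4]=8,C[3]=8)=8 vs D=8 ok
[5] required=max(L[5]=5,C[4]=5)=5 vs D=5 ok
[6] required=max(L[6]=7,C[5]=3)=7 vs D=7 ok
[7] required=max(L[7]=8,C[6]=4)=8 vs D=8 ok
[8] required=max(L[8]=5,C[7]=6)=6 vs D=5 SHORT
[9] required=C[8]=6=6 vs D=6 ok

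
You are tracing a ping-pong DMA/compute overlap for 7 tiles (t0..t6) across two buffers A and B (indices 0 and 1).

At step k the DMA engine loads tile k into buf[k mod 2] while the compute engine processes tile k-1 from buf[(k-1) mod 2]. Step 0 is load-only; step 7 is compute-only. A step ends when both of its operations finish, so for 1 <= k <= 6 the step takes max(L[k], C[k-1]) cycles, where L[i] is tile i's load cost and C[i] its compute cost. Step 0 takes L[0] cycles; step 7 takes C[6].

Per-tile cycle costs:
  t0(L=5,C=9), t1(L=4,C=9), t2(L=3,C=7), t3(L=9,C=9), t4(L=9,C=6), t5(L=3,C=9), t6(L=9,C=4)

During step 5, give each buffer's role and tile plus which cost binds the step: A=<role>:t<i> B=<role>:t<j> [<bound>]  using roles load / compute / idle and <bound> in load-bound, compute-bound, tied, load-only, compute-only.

step 0: L[0]=5 → dur=5, Σ=5 | A=load:t0 B=idle [load-only]
step 1: L[1]=4 C[0]=9 → dur=9, Σ=14 | A=compute:t0 B=load:t1 [compute-bound]
step 2: L[2]=3 C[1]=9 → dur=9, Σ=23 | A=load:t2 B=compute:t1 [compute-bound]
step 3: L[3]=9 C[2]=7 → dur=9, Σ=32 | A=compute:t2 B=load:t3 [load-bound]
step 4: L[4]=9 C[3]=9 → dur=9, Σ=41 | A=load:t4 B=compute:t3 [tied]
step 5: L[5]=3 C[4]=6 → dur=6, Σ=47 | A=compute:t4 B=load:t5 [compute-bound]
step 6: L[6]=9 C[5]=9 → dur=9, Σ=56 | A=load:t6 B=compute:t5 [tied]
step 7: C[6]=4 → dur=4, Σ=60 | A=compute:t6 B=idle [compute-only]

step 5: A=compute:t4 B=load:t5 [compute-bound]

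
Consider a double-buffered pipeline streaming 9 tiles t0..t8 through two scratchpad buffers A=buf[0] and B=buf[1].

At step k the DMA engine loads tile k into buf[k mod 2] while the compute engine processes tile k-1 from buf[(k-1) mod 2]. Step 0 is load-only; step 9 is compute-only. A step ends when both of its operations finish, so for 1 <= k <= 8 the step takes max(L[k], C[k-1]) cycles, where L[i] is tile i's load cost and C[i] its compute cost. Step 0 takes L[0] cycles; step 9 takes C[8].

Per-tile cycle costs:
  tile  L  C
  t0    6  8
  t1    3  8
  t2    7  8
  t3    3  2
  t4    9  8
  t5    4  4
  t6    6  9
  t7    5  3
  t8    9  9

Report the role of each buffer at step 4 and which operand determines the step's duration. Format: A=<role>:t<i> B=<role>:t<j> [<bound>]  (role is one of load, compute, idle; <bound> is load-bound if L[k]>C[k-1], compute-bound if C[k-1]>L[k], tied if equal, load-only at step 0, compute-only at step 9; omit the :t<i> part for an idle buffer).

step 4: A=load:t4 B=compute:t3 [load-bound]

step 0: L[0]=6 → dur=6, Σ=6 | A=load:t0 B=idle [load-only]
step 1: L[1]=3 C[0]=8 → dur=8, Σ=14 | A=compute:t0 B=load:t1 [compute-bound]
step 2: L[2]=7 C[1]=8 → dur=8, Σ=22 | A=load:t2 B=compute:t1 [compute-bound]
step 3: L[3]=3 C[2]=8 → dur=8, Σ=30 | A=compute:t2 B=load:t3 [compute-bound]
step 4: L[4]=9 C[3]=2 → dur=9, Σ=39 | A=load:t4 B=compute:t3 [load-bound]
step 5: L[5]=4 C[4]=8 → dur=8, Σ=47 | A=compute:t4 B=load:t5 [compute-bound]
step 6: L[6]=6 C[5]=4 → dur=6, Σ=53 | A=load:t6 B=compute:t5 [load-bound]
step 7: L[7]=5 C[6]=9 → dur=9, Σ=62 | A=compute:t6 B=load:t7 [compute-bound]
step 8: L[8]=9 C[7]=3 → dur=9, Σ=71 | A=load:t8 B=compute:t7 [load-bound]
step 9: C[8]=9 → dur=9, Σ=80 | A=compute:t8 B=idle [compute-only]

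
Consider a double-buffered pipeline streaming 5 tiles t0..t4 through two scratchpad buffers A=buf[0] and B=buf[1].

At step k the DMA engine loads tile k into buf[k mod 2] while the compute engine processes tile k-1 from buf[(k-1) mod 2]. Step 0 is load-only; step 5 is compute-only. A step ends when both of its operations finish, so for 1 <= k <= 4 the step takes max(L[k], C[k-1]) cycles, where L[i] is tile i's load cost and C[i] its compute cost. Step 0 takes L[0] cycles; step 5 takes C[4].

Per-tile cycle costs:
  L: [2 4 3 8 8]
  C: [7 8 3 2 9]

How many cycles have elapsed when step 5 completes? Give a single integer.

[0] DMA t0→A (2c) ∥ CU idle ⇒ 2c, clock 2
[1] DMA t1→B (4c) ∥ CU A:t0 (7c) ⇒ 7c, clock 9
[2] DMA t2→A (3c) ∥ CU B:t1 (8c) ⇒ 8c, clock 17
[3] DMA t3→B (8c) ∥ CU A:t2 (3c) ⇒ 8c, clock 25
[4] DMA t4→A (8c) ∥ CU B:t3 (2c) ⇒ 8c, clock 33
[5] DMA idle ∥ CU A:t4 (9c) ⇒ 9c, clock 42

end_cycle[5] = 42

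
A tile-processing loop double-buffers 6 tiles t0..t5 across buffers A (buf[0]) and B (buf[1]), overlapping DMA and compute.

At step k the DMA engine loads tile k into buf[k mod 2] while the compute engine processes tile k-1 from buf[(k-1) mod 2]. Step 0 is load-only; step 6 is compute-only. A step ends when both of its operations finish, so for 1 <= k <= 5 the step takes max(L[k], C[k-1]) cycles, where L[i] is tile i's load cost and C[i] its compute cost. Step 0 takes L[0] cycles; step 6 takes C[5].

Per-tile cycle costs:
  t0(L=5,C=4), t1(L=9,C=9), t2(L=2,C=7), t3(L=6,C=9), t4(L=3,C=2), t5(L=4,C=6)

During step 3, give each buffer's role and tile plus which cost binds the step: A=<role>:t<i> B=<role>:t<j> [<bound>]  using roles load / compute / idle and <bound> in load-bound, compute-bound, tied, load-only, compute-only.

step 3: A=compute:t2 B=load:t3 [compute-bound]

  0. 5=5c; end=5; A:t0 B:-
  1. max(9,4)=9c; end=14; A:t0 B:t1
  2. max(2,9)=9c; end=23; A:t2 B:t1
  3. max(6,7)=7c; end=30; A:t2 B:t3
  4. max(3,9)=9c; end=39; A:t4 B:t3
  5. max(4,2)=4c; end=43; A:t4 B:t5
  6. 6=6c; end=49; A:t4 B:t5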